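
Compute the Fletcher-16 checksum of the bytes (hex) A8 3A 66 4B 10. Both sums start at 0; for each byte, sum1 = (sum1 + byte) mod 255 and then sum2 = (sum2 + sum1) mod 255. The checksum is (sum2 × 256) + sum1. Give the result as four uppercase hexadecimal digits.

Running sums (mod 255):
  after byte 0 (A8): sum1=168, sum2=168
  after byte 1 (3A): sum1=226, sum2=139
  after byte 2 (66): sum1=73, sum2=212
  after byte 3 (4B): sum1=148, sum2=105
  after byte 4 (10): sum1=164, sum2=14
Checksum = sum2·256 + sum1 = 14·256 + 164 = 3748 = 0x0EA4.

0EA4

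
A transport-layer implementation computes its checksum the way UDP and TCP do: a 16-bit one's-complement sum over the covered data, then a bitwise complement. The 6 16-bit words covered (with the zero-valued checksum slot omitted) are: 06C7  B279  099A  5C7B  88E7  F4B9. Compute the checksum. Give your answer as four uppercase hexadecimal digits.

One's-complement addition (fold any carry out of bit 15 back into bit 0):
  0x06C7 + 0xB279 = 0x0B940
  0xB940 + 0x099A = 0x0C2DA
  0xC2DA + 0x5C7B = 0x11F55 → wrap carry → 0x1F56
  0x1F56 + 0x88E7 = 0x0A83D
  0xA83D + 0xF4B9 = 0x19CF6 → wrap carry → 0x9CF7
One's-complement sum = 0x9CF7.
Checksum = ~0x9CF7 & 0xFFFF = 0x6308.

6308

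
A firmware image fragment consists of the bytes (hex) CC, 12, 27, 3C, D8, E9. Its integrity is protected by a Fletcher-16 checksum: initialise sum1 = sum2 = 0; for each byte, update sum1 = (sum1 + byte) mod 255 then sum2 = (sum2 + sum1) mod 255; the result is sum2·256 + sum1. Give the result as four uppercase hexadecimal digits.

1405

Running sums (mod 255):
  after byte 0 (CC): sum1=204, sum2=204
  after byte 1 (12): sum1=222, sum2=171
  after byte 2 (27): sum1=6, sum2=177
  after byte 3 (3C): sum1=66, sum2=243
  after byte 4 (D8): sum1=27, sum2=15
  after byte 5 (E9): sum1=5, sum2=20
Checksum = sum2·256 + sum1 = 20·256 + 5 = 5125 = 0x1405.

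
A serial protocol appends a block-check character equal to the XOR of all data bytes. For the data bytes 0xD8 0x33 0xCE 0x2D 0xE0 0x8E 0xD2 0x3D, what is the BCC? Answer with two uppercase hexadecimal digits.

XOR the bytes together:
  start with 0xD8
  0xD8 ⊕ 0x33 = 0xEB
  0xEB ⊕ 0xCE = 0x25
  0x25 ⊕ 0x2D = 0x08
  0x08 ⊕ 0xE0 = 0xE8
  0xE8 ⊕ 0x8E = 0x66
  0x66 ⊕ 0xD2 = 0xB4
  0xB4 ⊕ 0x3D = 0x89

89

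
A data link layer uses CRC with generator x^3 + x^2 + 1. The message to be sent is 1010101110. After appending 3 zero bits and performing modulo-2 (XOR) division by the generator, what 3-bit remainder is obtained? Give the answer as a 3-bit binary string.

Append 3 zeros: 1010101110000. Divide by 1101 (XOR where the leading bit is 1):
  pos 0: 1010 XOR 1101 = 0111
  pos 1: 1111 XOR 1101 = 0010
  pos 3: 1001 XOR 1101 = 0100
  pos 4: 1001 XOR 1101 = 0100
  pos 5: 1001 XOR 1101 = 0100
  pos 6: 1000 XOR 1101 = 0101
  pos 7: 1010 XOR 1101 = 0111
  pos 8: 1110 XOR 1101 = 0011
Remainder (last 3 bits) = 110. This is the CRC / FCS.

110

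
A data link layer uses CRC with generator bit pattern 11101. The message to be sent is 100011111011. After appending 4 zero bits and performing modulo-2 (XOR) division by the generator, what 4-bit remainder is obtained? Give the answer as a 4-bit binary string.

1010

Append 4 zeros: 1000111110110000. Divide by 11101 (XOR where the leading bit is 1):
  pos 0: 10001 XOR 11101 = 01100
  pos 1: 11001 XOR 11101 = 00100
  pos 3: 10011 XOR 11101 = 01110
  pos 4: 11101 XOR 11101 = 00000
  pos 10: 11000 XOR 11101 = 00101
Remainder (last 4 bits) = 1010. This is the CRC / FCS.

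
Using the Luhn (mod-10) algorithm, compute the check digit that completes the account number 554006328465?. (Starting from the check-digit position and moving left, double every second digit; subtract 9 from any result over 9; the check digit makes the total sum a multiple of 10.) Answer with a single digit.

7

Partial digits right→left: 5 6 4 8 2 3 6 0 0 4 5 5
Double every second digit counting from the check-digit position (so the 1st, 3rd, 5th, ... of the partial from the right).
  doubled (with −9 where >9): 1 8 4 3 0 1 → sum 17
  kept as-is: 6 8 3 0 4 5 → sum 26
Total = 17 + 26 = 43.
Check digit = (10 − (43 mod 10)) mod 10 = 7.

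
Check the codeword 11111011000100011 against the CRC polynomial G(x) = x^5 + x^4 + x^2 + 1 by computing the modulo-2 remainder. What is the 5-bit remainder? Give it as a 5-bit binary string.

Modulo-2 division of 11111011000100011 by 110101:
  pos 0: 111110 XOR 110101 = 001011
  pos 2: 101111 XOR 110101 = 011010
  pos 3: 110100 XOR 110101 = 000001
  pos 8: 100100 XOR 110101 = 010001
  pos 9: 100010 XOR 110101 = 010111
  pos 10: 101111 XOR 110101 = 011010
  pos 11: 110101 XOR 110101 = 000000
Remainder = 00000 (zero — the frame passes the CRC check).

00000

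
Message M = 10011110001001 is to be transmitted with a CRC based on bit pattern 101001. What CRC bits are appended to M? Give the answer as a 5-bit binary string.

00100

Append 5 zeros: 1001111000100100000. Divide by 101001 (XOR where the leading bit is 1):
  pos 0: 100111 XOR 101001 = 001110
  pos 2: 111010 XOR 101001 = 010011
  pos 3: 100110 XOR 101001 = 001111
  pos 5: 111101 XOR 101001 = 010100
  pos 6: 101000 XOR 101001 = 000001
  pos 11: 101000 XOR 101001 = 000001
Remainder (last 5 bits) = 00100. This is the CRC / FCS.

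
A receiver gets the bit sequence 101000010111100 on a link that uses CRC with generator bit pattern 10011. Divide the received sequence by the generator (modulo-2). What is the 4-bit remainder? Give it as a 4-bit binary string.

Modulo-2 division of 101000010111100 by 10011:
  pos 0: 10100 XOR 10011 = 00111
  pos 2: 11100 XOR 10011 = 01111
  pos 3: 11111 XOR 10011 = 01100
  pos 4: 11000 XOR 10011 = 01011
  pos 5: 10111 XOR 10011 = 00100
  pos 7: 10011 XOR 10011 = 00000
Remainder = 0100 (nonzero — an error is detected).

0100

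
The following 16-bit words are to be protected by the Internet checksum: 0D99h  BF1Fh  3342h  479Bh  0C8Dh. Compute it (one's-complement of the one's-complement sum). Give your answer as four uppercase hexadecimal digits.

One's-complement addition (fold any carry out of bit 15 back into bit 0):
  0x0D99 + 0xBF1F = 0x0CCB8
  0xCCB8 + 0x3342 = 0x0FFFA
  0xFFFA + 0x479B = 0x14795 → wrap carry → 0x4796
  0x4796 + 0x0C8D = 0x05423
One's-complement sum = 0x5423.
Checksum = ~0x5423 & 0xFFFF = 0xABDC.

ABDC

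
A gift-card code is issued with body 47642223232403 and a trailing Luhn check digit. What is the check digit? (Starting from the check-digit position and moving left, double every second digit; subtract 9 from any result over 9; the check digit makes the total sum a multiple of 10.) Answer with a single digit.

Partial digits right→left: 3 0 4 2 3 2 3 2 2 2 4 6 7 4
Double every second digit counting from the check-digit position (so the 1st, 3rd, 5th, ... of the partial from the right).
  doubled (with −9 where >9): 6 8 6 6 4 8 5 → sum 43
  kept as-is: 0 2 2 2 2 6 4 → sum 18
Total = 43 + 18 = 61.
Check digit = (10 − (61 mod 10)) mod 10 = 9.

9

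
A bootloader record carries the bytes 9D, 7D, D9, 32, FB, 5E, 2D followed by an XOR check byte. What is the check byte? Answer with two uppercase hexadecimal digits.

XOR the bytes together:
  start with 0x9D
  0x9D ⊕ 0x7D = 0xE0
  0xE0 ⊕ 0xD9 = 0x39
  0x39 ⊕ 0x32 = 0x0B
  0x0B ⊕ 0xFB = 0xF0
  0xF0 ⊕ 0x5E = 0xAE
  0xAE ⊕ 0x2D = 0x83

83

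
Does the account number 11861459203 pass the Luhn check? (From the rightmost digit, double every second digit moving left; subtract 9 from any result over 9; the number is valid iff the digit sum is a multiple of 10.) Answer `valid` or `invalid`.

From the right, keep odd positions and double even positions (subtract 9 from any doubled value over 9):
  doubled (positions 2,4,...): 0 9 8 3 2 → sum 22
  kept (positions 1,3,...): 3 2 5 1 8 1 → sum 20
Total = 42.
42 mod 10 = 2, so the number is invalid.

invalid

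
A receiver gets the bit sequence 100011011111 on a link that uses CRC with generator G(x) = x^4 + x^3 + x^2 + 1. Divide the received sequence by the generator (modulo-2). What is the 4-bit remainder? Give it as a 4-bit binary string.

Modulo-2 division of 100011011111 by 11101:
  pos 0: 10001 XOR 11101 = 01100
  pos 1: 11001 XOR 11101 = 00100
  pos 3: 10001 XOR 11101 = 01100
  pos 4: 11001 XOR 11101 = 00100
  pos 6: 10011 XOR 11101 = 01110
  pos 7: 11101 XOR 11101 = 00000
Remainder = 0000 (zero — the frame passes the CRC check).

0000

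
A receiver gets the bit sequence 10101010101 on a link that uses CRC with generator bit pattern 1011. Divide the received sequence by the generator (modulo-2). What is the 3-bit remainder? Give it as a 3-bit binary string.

111

Modulo-2 division of 10101010101 by 1011:
  pos 0: 1010 XOR 1011 = 0001
  pos 3: 1101 XOR 1011 = 0110
  pos 4: 1100 XOR 1011 = 0111
  pos 5: 1111 XOR 1011 = 0100
  pos 6: 1000 XOR 1011 = 0011
Remainder = 111 (nonzero — an error is detected).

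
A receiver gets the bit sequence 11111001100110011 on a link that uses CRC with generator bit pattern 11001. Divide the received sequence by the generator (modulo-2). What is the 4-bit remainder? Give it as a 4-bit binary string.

Modulo-2 division of 11111001100110011 by 11001:
  pos 0: 11111 XOR 11001 = 00110
  pos 2: 11000 XOR 11001 = 00001
  pos 6: 11100 XOR 11001 = 00101
  pos 8: 10111 XOR 11001 = 01110
  pos 9: 11100 XOR 11001 = 00101
  pos 11: 10101 XOR 11001 = 01100
  pos 12: 11001 XOR 11001 = 00000
Remainder = 0000 (zero — the frame passes the CRC check).

0000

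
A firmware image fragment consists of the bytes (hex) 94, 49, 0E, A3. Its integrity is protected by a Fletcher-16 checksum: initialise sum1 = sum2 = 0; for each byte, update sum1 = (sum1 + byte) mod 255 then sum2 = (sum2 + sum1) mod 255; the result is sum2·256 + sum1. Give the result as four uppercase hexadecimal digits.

ED8F

Running sums (mod 255):
  after byte 0 (94): sum1=148, sum2=148
  after byte 1 (49): sum1=221, sum2=114
  after byte 2 (0E): sum1=235, sum2=94
  after byte 3 (A3): sum1=143, sum2=237
Checksum = sum2·256 + sum1 = 237·256 + 143 = 60815 = 0xED8F.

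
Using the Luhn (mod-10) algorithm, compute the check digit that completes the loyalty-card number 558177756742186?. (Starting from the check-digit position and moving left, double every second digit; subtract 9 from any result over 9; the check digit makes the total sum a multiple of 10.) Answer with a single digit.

1

Partial digits right→left: 6 8 1 2 4 7 6 5 7 7 7 1 8 5 5
Double every second digit counting from the check-digit position (so the 1st, 3rd, 5th, ... of the partial from the right).
  doubled (with −9 where >9): 3 2 8 3 5 5 7 1 → sum 34
  kept as-is: 8 2 7 5 7 1 5 → sum 35
Total = 34 + 35 = 69.
Check digit = (10 − (69 mod 10)) mod 10 = 1.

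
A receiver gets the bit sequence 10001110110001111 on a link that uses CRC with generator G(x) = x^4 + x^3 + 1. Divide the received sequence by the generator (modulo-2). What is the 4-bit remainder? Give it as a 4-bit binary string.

Modulo-2 division of 10001110110001111 by 11001:
  pos 0: 10001 XOR 11001 = 01000
  pos 1: 10001 XOR 11001 = 01000
  pos 2: 10001 XOR 11001 = 01000
  pos 3: 10000 XOR 11001 = 01001
  pos 4: 10011 XOR 11001 = 01010
  pos 5: 10101 XOR 11001 = 01100
  pos 6: 11000 XOR 11001 = 00001
  pos 10: 10011 XOR 11001 = 01010
  pos 11: 10101 XOR 11001 = 01100
  pos 12: 11001 XOR 11001 = 00000
Remainder = 0000 (zero — the frame passes the CRC check).

0000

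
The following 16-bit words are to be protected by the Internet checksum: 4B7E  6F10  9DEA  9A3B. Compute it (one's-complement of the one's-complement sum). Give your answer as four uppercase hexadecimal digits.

0D4B

One's-complement addition (fold any carry out of bit 15 back into bit 0):
  0x4B7E + 0x6F10 = 0x0BA8E
  0xBA8E + 0x9DEA = 0x15878 → wrap carry → 0x5879
  0x5879 + 0x9A3B = 0x0F2B4
One's-complement sum = 0xF2B4.
Checksum = ~0xF2B4 & 0xFFFF = 0x0D4B.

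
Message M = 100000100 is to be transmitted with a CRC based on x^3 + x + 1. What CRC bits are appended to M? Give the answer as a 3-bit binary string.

Append 3 zeros: 100000100000. Divide by 1011 (XOR where the leading bit is 1):
  pos 0: 1000 XOR 1011 = 0011
  pos 2: 1100 XOR 1011 = 0111
  pos 3: 1111 XOR 1011 = 0100
  pos 4: 1000 XOR 1011 = 0011
  pos 6: 1100 XOR 1011 = 0111
  pos 7: 1110 XOR 1011 = 0101
  pos 8: 1010 XOR 1011 = 0001
Remainder (last 3 bits) = 001. This is the CRC / FCS.

001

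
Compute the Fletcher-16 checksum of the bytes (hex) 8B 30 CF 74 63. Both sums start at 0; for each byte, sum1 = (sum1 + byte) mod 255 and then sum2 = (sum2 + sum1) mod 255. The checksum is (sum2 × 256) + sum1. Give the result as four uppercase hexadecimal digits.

Running sums (mod 255):
  after byte 0 (8B): sum1=139, sum2=139
  after byte 1 (30): sum1=187, sum2=71
  after byte 2 (CF): sum1=139, sum2=210
  after byte 3 (74): sum1=0, sum2=210
  after byte 4 (63): sum1=99, sum2=54
Checksum = sum2·256 + sum1 = 54·256 + 99 = 13923 = 0x3663.

3663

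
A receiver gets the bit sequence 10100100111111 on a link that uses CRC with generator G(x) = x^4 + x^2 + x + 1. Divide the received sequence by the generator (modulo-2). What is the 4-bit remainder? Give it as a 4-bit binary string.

Modulo-2 division of 10100100111111 by 10111:
  pos 0: 10100 XOR 10111 = 00011
  pos 3: 11100 XOR 10111 = 01011
  pos 4: 10111 XOR 10111 = 00000
  pos 9: 11111 XOR 10111 = 01000
Remainder = 1000 (nonzero — an error is detected).

1000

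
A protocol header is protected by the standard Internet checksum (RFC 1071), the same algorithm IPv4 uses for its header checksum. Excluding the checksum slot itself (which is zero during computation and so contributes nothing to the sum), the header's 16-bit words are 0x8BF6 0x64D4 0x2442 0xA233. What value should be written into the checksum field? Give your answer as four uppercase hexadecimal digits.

48BF

One's-complement addition (fold any carry out of bit 15 back into bit 0):
  0x8BF6 + 0x64D4 = 0x0F0CA
  0xF0CA + 0x2442 = 0x1150C → wrap carry → 0x150D
  0x150D + 0xA233 = 0x0B740
One's-complement sum = 0xB740.
Checksum = ~0xB740 & 0xFFFF = 0x48BF.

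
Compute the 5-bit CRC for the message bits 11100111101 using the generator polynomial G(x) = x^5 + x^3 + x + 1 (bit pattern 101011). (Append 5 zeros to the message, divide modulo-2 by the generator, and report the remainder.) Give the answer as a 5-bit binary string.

00110

Append 5 zeros: 1110011110100000. Divide by 101011 (XOR where the leading bit is 1):
  pos 0: 111001 XOR 101011 = 010010
  pos 1: 100101 XOR 101011 = 001110
  pos 3: 111011 XOR 101011 = 010000
  pos 4: 100000 XOR 101011 = 001011
  pos 6: 101110 XOR 101011 = 000101
  pos 9: 101000 XOR 101011 = 000011
Remainder (last 5 bits) = 00110. This is the CRC / FCS.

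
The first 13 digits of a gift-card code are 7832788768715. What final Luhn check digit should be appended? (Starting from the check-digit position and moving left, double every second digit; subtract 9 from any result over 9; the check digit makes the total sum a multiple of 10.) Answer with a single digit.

4

Partial digits right→left: 5 1 7 8 6 7 8 8 7 2 3 8 7
Double every second digit counting from the check-digit position (so the 1st, 3rd, 5th, ... of the partial from the right).
  doubled (with −9 where >9): 1 5 3 7 5 6 5 → sum 32
  kept as-is: 1 8 7 8 2 8 → sum 34
Total = 32 + 34 = 66.
Check digit = (10 − (66 mod 10)) mod 10 = 4.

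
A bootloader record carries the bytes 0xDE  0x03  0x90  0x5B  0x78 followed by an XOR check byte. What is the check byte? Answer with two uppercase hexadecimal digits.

6E

XOR the bytes together:
  start with 0xDE
  0xDE ⊕ 0x03 = 0xDD
  0xDD ⊕ 0x90 = 0x4D
  0x4D ⊕ 0x5B = 0x16
  0x16 ⊕ 0x78 = 0x6E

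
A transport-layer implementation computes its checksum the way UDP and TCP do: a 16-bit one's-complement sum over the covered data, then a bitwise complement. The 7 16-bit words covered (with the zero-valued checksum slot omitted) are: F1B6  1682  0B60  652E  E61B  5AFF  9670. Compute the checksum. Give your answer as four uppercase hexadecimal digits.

One's-complement addition (fold any carry out of bit 15 back into bit 0):
  0xF1B6 + 0x1682 = 0x10838 → wrap carry → 0x0839
  0x0839 + 0x0B60 = 0x01399
  0x1399 + 0x652E = 0x078C7
  0x78C7 + 0xE61B = 0x15EE2 → wrap carry → 0x5EE3
  0x5EE3 + 0x5AFF = 0x0B9E2
  0xB9E2 + 0x9670 = 0x15052 → wrap carry → 0x5053
One's-complement sum = 0x5053.
Checksum = ~0x5053 & 0xFFFF = 0xAFAC.

AFAC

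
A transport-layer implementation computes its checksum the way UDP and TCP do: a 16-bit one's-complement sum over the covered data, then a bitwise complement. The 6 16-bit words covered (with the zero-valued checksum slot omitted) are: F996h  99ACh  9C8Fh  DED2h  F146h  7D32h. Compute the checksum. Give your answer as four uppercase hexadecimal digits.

One's-complement addition (fold any carry out of bit 15 back into bit 0):
  0xF996 + 0x99AC = 0x19342 → wrap carry → 0x9343
  0x9343 + 0x9C8F = 0x12FD2 → wrap carry → 0x2FD3
  0x2FD3 + 0xDED2 = 0x10EA5 → wrap carry → 0x0EA6
  0x0EA6 + 0xF146 = 0x0FFEC
  0xFFEC + 0x7D32 = 0x17D1E → wrap carry → 0x7D1F
One's-complement sum = 0x7D1F.
Checksum = ~0x7D1F & 0xFFFF = 0x82E0.

82E0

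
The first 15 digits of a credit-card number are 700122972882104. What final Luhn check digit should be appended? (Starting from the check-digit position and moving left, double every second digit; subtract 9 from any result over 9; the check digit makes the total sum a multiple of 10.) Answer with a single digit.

1

Partial digits right→left: 4 0 1 2 8 8 2 7 9 2 2 1 0 0 7
Double every second digit counting from the check-digit position (so the 1st, 3rd, 5th, ... of the partial from the right).
  doubled (with −9 where >9): 8 2 7 4 9 4 0 5 → sum 39
  kept as-is: 0 2 8 7 2 1 0 → sum 20
Total = 39 + 20 = 59.
Check digit = (10 − (59 mod 10)) mod 10 = 1.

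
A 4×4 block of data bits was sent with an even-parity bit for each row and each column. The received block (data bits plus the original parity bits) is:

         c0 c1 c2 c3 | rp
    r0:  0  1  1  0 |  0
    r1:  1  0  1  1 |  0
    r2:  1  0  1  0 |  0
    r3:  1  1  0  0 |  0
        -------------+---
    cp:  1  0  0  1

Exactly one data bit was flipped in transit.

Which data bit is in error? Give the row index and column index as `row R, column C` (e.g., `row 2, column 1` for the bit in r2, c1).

row 1, column 2

Recompute each row's even parity and compare to rp:
  r0: data parity 0, sent rp 0 → ok
  r1: data parity 1, sent rp 0 → mismatch
  r2: data parity 0, sent rp 0 → ok
  r3: data parity 0, sent rp 0 → ok
Recompute each column's even parity and compare to cp:
  c0: data parity 1, sent cp 1 → ok
  c1: data parity 0, sent cp 0 → ok
  c2: data parity 1, sent cp 0 → mismatch
  c3: data parity 1, sent cp 1 → ok
Exactly one row (r1) and one column (c2) fail → the flipped bit is at their intersection.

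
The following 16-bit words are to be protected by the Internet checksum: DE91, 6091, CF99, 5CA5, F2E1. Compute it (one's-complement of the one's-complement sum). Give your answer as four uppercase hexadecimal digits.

A1BB

One's-complement addition (fold any carry out of bit 15 back into bit 0):
  0xDE91 + 0x6091 = 0x13F22 → wrap carry → 0x3F23
  0x3F23 + 0xCF99 = 0x10EBC → wrap carry → 0x0EBD
  0x0EBD + 0x5CA5 = 0x06B62
  0x6B62 + 0xF2E1 = 0x15E43 → wrap carry → 0x5E44
One's-complement sum = 0x5E44.
Checksum = ~0x5E44 & 0xFFFF = 0xA1BB.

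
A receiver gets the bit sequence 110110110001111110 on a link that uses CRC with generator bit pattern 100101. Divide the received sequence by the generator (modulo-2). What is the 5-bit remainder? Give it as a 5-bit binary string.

01110

Modulo-2 division of 110110110001111110 by 100101:
  pos 0: 110110 XOR 100101 = 010011
  pos 1: 100111 XOR 100101 = 000010
  pos 5: 101000 XOR 100101 = 001101
  pos 7: 110111 XOR 100101 = 010010
  pos 8: 100101 XOR 100101 = 000000
Remainder = 01110 (nonzero — an error is detected).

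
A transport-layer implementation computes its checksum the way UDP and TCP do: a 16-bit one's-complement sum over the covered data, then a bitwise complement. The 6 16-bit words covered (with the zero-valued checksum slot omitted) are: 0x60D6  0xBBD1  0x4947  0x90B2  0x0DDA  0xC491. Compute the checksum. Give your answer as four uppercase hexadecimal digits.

One's-complement addition (fold any carry out of bit 15 back into bit 0):
  0x60D6 + 0xBBD1 = 0x11CA7 → wrap carry → 0x1CA8
  0x1CA8 + 0x4947 = 0x065EF
  0x65EF + 0x90B2 = 0x0F6A1
  0xF6A1 + 0x0DDA = 0x1047B → wrap carry → 0x047C
  0x047C + 0xC491 = 0x0C90D
One's-complement sum = 0xC90D.
Checksum = ~0xC90D & 0xFFFF = 0x36F2.

36F2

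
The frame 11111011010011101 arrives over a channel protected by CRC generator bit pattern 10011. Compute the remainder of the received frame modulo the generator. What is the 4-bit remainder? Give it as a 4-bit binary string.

0000

Modulo-2 division of 11111011010011101 by 10011:
  pos 0: 11111 XOR 10011 = 01100
  pos 1: 11000 XOR 10011 = 01011
  pos 2: 10111 XOR 10011 = 00100
  pos 4: 10010 XOR 10011 = 00001
  pos 8: 11001 XOR 10011 = 01010
  pos 9: 10101 XOR 10011 = 00110
  pos 11: 11010 XOR 10011 = 01001
  pos 12: 10011 XOR 10011 = 00000
Remainder = 0000 (zero — the frame passes the CRC check).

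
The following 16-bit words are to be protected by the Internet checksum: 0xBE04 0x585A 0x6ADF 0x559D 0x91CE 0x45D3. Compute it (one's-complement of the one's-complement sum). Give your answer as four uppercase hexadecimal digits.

One's-complement addition (fold any carry out of bit 15 back into bit 0):
  0xBE04 + 0x585A = 0x1165E → wrap carry → 0x165F
  0x165F + 0x6ADF = 0x0813E
  0x813E + 0x559D = 0x0D6DB
  0xD6DB + 0x91CE = 0x168A9 → wrap carry → 0x68AA
  0x68AA + 0x45D3 = 0x0AE7D
One's-complement sum = 0xAE7D.
Checksum = ~0xAE7D & 0xFFFF = 0x5182.

5182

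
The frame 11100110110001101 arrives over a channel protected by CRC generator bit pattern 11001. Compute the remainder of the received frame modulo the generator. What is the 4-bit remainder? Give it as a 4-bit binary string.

Modulo-2 division of 11100110110001101 by 11001:
  pos 0: 11100 XOR 11001 = 00101
  pos 2: 10111 XOR 11001 = 01110
  pos 3: 11100 XOR 11001 = 00101
  pos 5: 10111 XOR 11001 = 01110
  pos 6: 11100 XOR 11001 = 00101
  pos 8: 10100 XOR 11001 = 01101
  pos 9: 11011 XOR 11001 = 00010
  pos 12: 10101 XOR 11001 = 01100
Remainder = 1100 (nonzero — an error is detected).

1100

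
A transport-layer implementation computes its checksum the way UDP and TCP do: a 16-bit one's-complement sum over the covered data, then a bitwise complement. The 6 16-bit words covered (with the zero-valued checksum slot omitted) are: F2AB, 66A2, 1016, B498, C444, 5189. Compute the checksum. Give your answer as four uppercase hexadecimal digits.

CC34

One's-complement addition (fold any carry out of bit 15 back into bit 0):
  0xF2AB + 0x66A2 = 0x1594D → wrap carry → 0x594E
  0x594E + 0x1016 = 0x06964
  0x6964 + 0xB498 = 0x11DFC → wrap carry → 0x1DFD
  0x1DFD + 0xC444 = 0x0E241
  0xE241 + 0x5189 = 0x133CA → wrap carry → 0x33CB
One's-complement sum = 0x33CB.
Checksum = ~0x33CB & 0xFFFF = 0xCC34.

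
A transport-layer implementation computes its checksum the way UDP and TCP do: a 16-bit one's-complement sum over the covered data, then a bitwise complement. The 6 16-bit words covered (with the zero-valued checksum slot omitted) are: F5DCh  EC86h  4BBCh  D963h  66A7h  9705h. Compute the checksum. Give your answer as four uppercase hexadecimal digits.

One's-complement addition (fold any carry out of bit 15 back into bit 0):
  0xF5DC + 0xEC86 = 0x1E262 → wrap carry → 0xE263
  0xE263 + 0x4BBC = 0x12E1F → wrap carry → 0x2E20
  0x2E20 + 0xD963 = 0x10783 → wrap carry → 0x0784
  0x0784 + 0x66A7 = 0x06E2B
  0x6E2B + 0x9705 = 0x10530 → wrap carry → 0x0531
One's-complement sum = 0x0531.
Checksum = ~0x0531 & 0xFFFF = 0xFACE.

FACE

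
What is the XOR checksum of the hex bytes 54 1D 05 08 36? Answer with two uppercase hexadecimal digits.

XOR the bytes together:
  start with 0x54
  0x54 ⊕ 0x1D = 0x49
  0x49 ⊕ 0x05 = 0x4C
  0x4C ⊕ 0x08 = 0x44
  0x44 ⊕ 0x36 = 0x72

72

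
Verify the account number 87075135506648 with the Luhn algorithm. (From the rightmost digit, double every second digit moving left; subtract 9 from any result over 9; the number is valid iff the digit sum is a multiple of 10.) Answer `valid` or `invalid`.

From the right, keep odd positions and double even positions (subtract 9 from any doubled value over 9):
  doubled (positions 2,4,...): 8 3 1 6 1 0 7 → sum 26
  kept (positions 1,3,...): 8 6 0 5 1 7 7 → sum 34
Total = 60.
60 mod 10 = 0, so the number is valid.

valid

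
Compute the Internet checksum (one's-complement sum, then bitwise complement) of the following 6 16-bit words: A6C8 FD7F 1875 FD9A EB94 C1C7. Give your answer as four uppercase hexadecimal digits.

One's-complement addition (fold any carry out of bit 15 back into bit 0):
  0xA6C8 + 0xFD7F = 0x1A447 → wrap carry → 0xA448
  0xA448 + 0x1875 = 0x0BCBD
  0xBCBD + 0xFD9A = 0x1BA57 → wrap carry → 0xBA58
  0xBA58 + 0xEB94 = 0x1A5EC → wrap carry → 0xA5ED
  0xA5ED + 0xC1C7 = 0x167B4 → wrap carry → 0x67B5
One's-complement sum = 0x67B5.
Checksum = ~0x67B5 & 0xFFFF = 0x984A.

984A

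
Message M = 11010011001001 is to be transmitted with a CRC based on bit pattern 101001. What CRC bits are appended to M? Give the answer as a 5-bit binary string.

Append 5 zeros: 1101001100100100000. Divide by 101001 (XOR where the leading bit is 1):
  pos 0: 110100 XOR 101001 = 011101
  pos 1: 111011 XOR 101001 = 010010
  pos 2: 100101 XOR 101001 = 001100
  pos 4: 110000 XOR 101001 = 011001
  pos 5: 110011 XOR 101001 = 011010
  pos 6: 110100 XOR 101001 = 011101
  pos 7: 111010 XOR 101001 = 010011
  pos 8: 100111 XOR 101001 = 001110
  pos 10: 111000 XOR 101001 = 010001
  pos 11: 100010 XOR 101001 = 001011
  pos 13: 101100 XOR 101001 = 000101
Remainder (last 5 bits) = 00101. This is the CRC / FCS.

00101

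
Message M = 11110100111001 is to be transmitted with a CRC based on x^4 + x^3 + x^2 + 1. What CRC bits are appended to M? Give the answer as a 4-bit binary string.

0010

Append 4 zeros: 111101001110010000. Divide by 11101 (XOR where the leading bit is 1):
  pos 0: 11110 XOR 11101 = 00011
  pos 3: 11100 XOR 11101 = 00001
  pos 7: 11110 XOR 11101 = 00011
  pos 10: 11010 XOR 11101 = 00111
  pos 12: 11100 XOR 11101 = 00001
Remainder (last 4 bits) = 0010. This is the CRC / FCS.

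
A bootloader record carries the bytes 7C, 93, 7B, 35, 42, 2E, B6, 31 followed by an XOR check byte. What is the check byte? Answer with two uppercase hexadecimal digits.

XOR the bytes together:
  start with 0x7C
  0x7C ⊕ 0x93 = 0xEF
  0xEF ⊕ 0x7B = 0x94
  0x94 ⊕ 0x35 = 0xA1
  0xA1 ⊕ 0x42 = 0xE3
  0xE3 ⊕ 0x2E = 0xCD
  0xCD ⊕ 0xB6 = 0x7B
  0x7B ⊕ 0x31 = 0x4A

4A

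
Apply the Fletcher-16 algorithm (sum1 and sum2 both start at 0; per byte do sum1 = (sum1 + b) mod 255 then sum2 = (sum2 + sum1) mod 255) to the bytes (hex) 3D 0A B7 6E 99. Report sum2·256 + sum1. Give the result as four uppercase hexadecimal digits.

F707

Running sums (mod 255):
  after byte 0 (3D): sum1=61, sum2=61
  after byte 1 (0A): sum1=71, sum2=132
  after byte 2 (B7): sum1=254, sum2=131
  after byte 3 (6E): sum1=109, sum2=240
  after byte 4 (99): sum1=7, sum2=247
Checksum = sum2·256 + sum1 = 247·256 + 7 = 63239 = 0xF707.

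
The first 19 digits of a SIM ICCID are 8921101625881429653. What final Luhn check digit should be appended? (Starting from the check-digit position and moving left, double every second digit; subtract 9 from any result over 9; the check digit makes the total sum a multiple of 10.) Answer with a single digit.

2

Partial digits right→left: 3 5 6 9 2 4 1 8 8 5 2 6 1 0 1 1 2 9 8
Double every second digit counting from the check-digit position (so the 1st, 3rd, 5th, ... of the partial from the right).
  doubled (with −9 where >9): 6 3 4 2 7 4 2 2 4 7 → sum 41
  kept as-is: 5 9 4 8 5 6 0 1 9 → sum 47
Total = 41 + 47 = 88.
Check digit = (10 − (88 mod 10)) mod 10 = 2.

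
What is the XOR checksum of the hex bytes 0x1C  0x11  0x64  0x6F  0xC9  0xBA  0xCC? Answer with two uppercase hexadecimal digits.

XOR the bytes together:
  start with 0x1C
  0x1C ⊕ 0x11 = 0x0D
  0x0D ⊕ 0x64 = 0x69
  0x69 ⊕ 0x6F = 0x06
  0x06 ⊕ 0xC9 = 0xCF
  0xCF ⊕ 0xBA = 0x75
  0x75 ⊕ 0xCC = 0xB9

B9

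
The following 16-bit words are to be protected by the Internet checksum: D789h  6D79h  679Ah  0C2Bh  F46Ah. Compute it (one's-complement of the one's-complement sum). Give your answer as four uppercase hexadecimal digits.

One's-complement addition (fold any carry out of bit 15 back into bit 0):
  0xD789 + 0x6D79 = 0x14502 → wrap carry → 0x4503
  0x4503 + 0x679A = 0x0AC9D
  0xAC9D + 0x0C2B = 0x0B8C8
  0xB8C8 + 0xF46A = 0x1AD32 → wrap carry → 0xAD33
One's-complement sum = 0xAD33.
Checksum = ~0xAD33 & 0xFFFF = 0x52CC.

52CC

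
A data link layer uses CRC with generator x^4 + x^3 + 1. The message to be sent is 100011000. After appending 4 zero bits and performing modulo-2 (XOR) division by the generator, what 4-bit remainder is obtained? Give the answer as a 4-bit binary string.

1010

Append 4 zeros: 1000110000000. Divide by 11001 (XOR where the leading bit is 1):
  pos 0: 10001 XOR 11001 = 01000
  pos 1: 10001 XOR 11001 = 01000
  pos 2: 10000 XOR 11001 = 01001
  pos 3: 10010 XOR 11001 = 01011
  pos 4: 10110 XOR 11001 = 01111
  pos 5: 11110 XOR 11001 = 00111
  pos 7: 11100 XOR 11001 = 00101
Remainder (last 4 bits) = 1010. This is the CRC / FCS.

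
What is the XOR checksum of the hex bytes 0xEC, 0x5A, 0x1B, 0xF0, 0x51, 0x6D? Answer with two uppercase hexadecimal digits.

61

XOR the bytes together:
  start with 0xEC
  0xEC ⊕ 0x5A = 0xB6
  0xB6 ⊕ 0x1B = 0xAD
  0xAD ⊕ 0xF0 = 0x5D
  0x5D ⊕ 0x51 = 0x0C
  0x0C ⊕ 0x6D = 0x61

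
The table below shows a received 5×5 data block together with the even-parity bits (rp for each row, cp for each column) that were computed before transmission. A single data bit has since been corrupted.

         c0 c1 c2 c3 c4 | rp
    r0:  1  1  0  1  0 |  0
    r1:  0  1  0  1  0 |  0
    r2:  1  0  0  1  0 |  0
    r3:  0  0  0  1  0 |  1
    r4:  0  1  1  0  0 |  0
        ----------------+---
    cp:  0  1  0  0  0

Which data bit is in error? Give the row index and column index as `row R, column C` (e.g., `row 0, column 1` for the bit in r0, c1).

Recompute each row's even parity and compare to rp:
  r0: data parity 1, sent rp 0 → mismatch
  r1: data parity 0, sent rp 0 → ok
  r2: data parity 0, sent rp 0 → ok
  r3: data parity 1, sent rp 1 → ok
  r4: data parity 0, sent rp 0 → ok
Recompute each column's even parity and compare to cp:
  c0: data parity 0, sent cp 0 → ok
  c1: data parity 1, sent cp 1 → ok
  c2: data parity 1, sent cp 0 → mismatch
  c3: data parity 0, sent cp 0 → ok
  c4: data parity 0, sent cp 0 → ok
Exactly one row (r0) and one column (c2) fail → the flipped bit is at their intersection.

row 0, column 2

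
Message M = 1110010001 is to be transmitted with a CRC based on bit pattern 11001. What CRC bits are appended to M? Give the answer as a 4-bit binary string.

Append 4 zeros: 11100100010000. Divide by 11001 (XOR where the leading bit is 1):
  pos 0: 11100 XOR 11001 = 00101
  pos 2: 10110 XOR 11001 = 01111
  pos 3: 11110 XOR 11001 = 00111
  pos 5: 11101 XOR 11001 = 00100
  pos 7: 10000 XOR 11001 = 01001
  pos 8: 10010 XOR 11001 = 01011
  pos 9: 10110 XOR 11001 = 01111
Remainder (last 4 bits) = 1111. This is the CRC / FCS.

1111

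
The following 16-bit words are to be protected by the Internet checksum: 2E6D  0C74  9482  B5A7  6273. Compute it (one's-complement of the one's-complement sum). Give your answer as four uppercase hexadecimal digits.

1881

One's-complement addition (fold any carry out of bit 15 back into bit 0):
  0x2E6D + 0x0C74 = 0x03AE1
  0x3AE1 + 0x9482 = 0x0CF63
  0xCF63 + 0xB5A7 = 0x1850A → wrap carry → 0x850B
  0x850B + 0x6273 = 0x0E77E
One's-complement sum = 0xE77E.
Checksum = ~0xE77E & 0xFFFF = 0x1881.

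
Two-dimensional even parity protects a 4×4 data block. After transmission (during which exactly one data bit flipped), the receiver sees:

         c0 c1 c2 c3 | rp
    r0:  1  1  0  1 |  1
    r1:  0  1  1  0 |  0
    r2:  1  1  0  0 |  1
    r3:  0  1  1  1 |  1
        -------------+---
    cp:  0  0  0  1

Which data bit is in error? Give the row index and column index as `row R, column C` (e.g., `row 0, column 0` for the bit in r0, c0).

row 2, column 3

Recompute each row's even parity and compare to rp:
  r0: data parity 1, sent rp 1 → ok
  r1: data parity 0, sent rp 0 → ok
  r2: data parity 0, sent rp 1 → mismatch
  r3: data parity 1, sent rp 1 → ok
Recompute each column's even parity and compare to cp:
  c0: data parity 0, sent cp 0 → ok
  c1: data parity 0, sent cp 0 → ok
  c2: data parity 0, sent cp 0 → ok
  c3: data parity 0, sent cp 1 → mismatch
Exactly one row (r2) and one column (c3) fail → the flipped bit is at their intersection.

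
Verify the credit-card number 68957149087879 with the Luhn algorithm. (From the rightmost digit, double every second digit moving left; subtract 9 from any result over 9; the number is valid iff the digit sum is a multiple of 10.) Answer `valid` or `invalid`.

invalid

From the right, keep odd positions and double even positions (subtract 9 from any doubled value over 9):
  doubled (positions 2,4,...): 5 5 0 8 5 9 3 → sum 35
  kept (positions 1,3,...): 9 8 8 9 1 5 8 → sum 48
Total = 83.
83 mod 10 = 3, so the number is invalid.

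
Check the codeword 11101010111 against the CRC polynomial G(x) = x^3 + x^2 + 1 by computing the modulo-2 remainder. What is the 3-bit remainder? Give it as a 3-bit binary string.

101

Modulo-2 division of 11101010111 by 1101:
  pos 0: 1110 XOR 1101 = 0011
  pos 2: 1110 XOR 1101 = 0011
  pos 4: 1110 XOR 1101 = 0011
  pos 6: 1111 XOR 1101 = 0010
Remainder = 101 (nonzero — an error is detected).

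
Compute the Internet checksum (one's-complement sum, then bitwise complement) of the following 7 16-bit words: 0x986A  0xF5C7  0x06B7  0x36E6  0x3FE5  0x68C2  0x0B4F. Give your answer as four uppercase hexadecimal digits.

8039

One's-complement addition (fold any carry out of bit 15 back into bit 0):
  0x986A + 0xF5C7 = 0x18E31 → wrap carry → 0x8E32
  0x8E32 + 0x06B7 = 0x094E9
  0x94E9 + 0x36E6 = 0x0CBCF
  0xCBCF + 0x3FE5 = 0x10BB4 → wrap carry → 0x0BB5
  0x0BB5 + 0x68C2 = 0x07477
  0x7477 + 0x0B4F = 0x07FC6
One's-complement sum = 0x7FC6.
Checksum = ~0x7FC6 & 0xFFFF = 0x8039.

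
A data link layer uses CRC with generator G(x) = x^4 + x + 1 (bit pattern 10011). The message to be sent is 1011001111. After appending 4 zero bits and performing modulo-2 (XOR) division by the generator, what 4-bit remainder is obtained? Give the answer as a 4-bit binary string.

0110

Append 4 zeros: 10110011110000. Divide by 10011 (XOR where the leading bit is 1):
  pos 0: 10110 XOR 10011 = 00101
  pos 2: 10101 XOR 10011 = 00110
  pos 4: 11011 XOR 10011 = 01000
  pos 5: 10001 XOR 10011 = 00010
  pos 8: 10000 XOR 10011 = 00011
Remainder (last 4 bits) = 0110. This is the CRC / FCS.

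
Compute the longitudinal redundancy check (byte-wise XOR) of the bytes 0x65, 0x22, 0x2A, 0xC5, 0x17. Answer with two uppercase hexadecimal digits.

XOR the bytes together:
  start with 0x65
  0x65 ⊕ 0x22 = 0x47
  0x47 ⊕ 0x2A = 0x6D
  0x6D ⊕ 0xC5 = 0xA8
  0xA8 ⊕ 0x17 = 0xBF

BF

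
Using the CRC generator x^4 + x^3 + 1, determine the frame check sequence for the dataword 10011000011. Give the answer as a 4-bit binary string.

Append 4 zeros: 100110000110000. Divide by 11001 (XOR where the leading bit is 1):
  pos 0: 10011 XOR 11001 = 01010
  pos 1: 10100 XOR 11001 = 01101
  pos 2: 11010 XOR 11001 = 00011
  pos 5: 11001 XOR 11001 = 00000
  pos 10: 10000 XOR 11001 = 01001
Remainder (last 4 bits) = 1001. This is the CRC / FCS.

1001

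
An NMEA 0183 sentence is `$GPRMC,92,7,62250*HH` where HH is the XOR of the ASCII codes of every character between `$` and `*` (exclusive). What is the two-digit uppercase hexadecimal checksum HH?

68

XOR the ASCII codes of the payload characters:
  'G' = 0x47 → acc = 0x47
  'P' = 0x50 → acc = 0x17
  'R' = 0x52 → acc = 0x45
  'M' = 0x4D → acc = 0x08
  'C' = 0x43 → acc = 0x4B
  ',' = 0x2C → acc = 0x67
  '9' = 0x39 → acc = 0x5E
  '2' = 0x32 → acc = 0x6C
  ',' = 0x2C → acc = 0x40
  '7' = 0x37 → acc = 0x77
  ',' = 0x2C → acc = 0x5B
  '6' = 0x36 → acc = 0x6D
  '2' = 0x32 → acc = 0x5F
  '2' = 0x32 → acc = 0x6D
  '5' = 0x35 → acc = 0x58
  '0' = 0x30 → acc = 0x68
Checksum = 0x68.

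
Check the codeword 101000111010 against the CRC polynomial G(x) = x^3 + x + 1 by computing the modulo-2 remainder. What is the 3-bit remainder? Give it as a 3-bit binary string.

Modulo-2 division of 101000111010 by 1011:
  pos 0: 1010 XOR 1011 = 0001
  pos 3: 1001 XOR 1011 = 0010
  pos 5: 1011 XOR 1011 = 0000
Remainder = 010 (nonzero — an error is detected).

010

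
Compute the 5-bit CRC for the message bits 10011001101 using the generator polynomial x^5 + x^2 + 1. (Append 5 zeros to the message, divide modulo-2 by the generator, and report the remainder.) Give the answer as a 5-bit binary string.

Append 5 zeros: 1001100110100000. Divide by 100101 (XOR where the leading bit is 1):
  pos 0: 100110 XOR 100101 = 000011
  pos 4: 110110 XOR 100101 = 010011
  pos 5: 100111 XOR 100101 = 000010
  pos 9: 100000 XOR 100101 = 000101
Remainder (last 5 bits) = 01010. This is the CRC / FCS.

01010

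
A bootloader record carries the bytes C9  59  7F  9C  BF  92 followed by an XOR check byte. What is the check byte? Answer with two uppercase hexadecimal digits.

XOR the bytes together:
  start with 0xC9
  0xC9 ⊕ 0x59 = 0x90
  0x90 ⊕ 0x7F = 0xEF
  0xEF ⊕ 0x9C = 0x73
  0x73 ⊕ 0xBF = 0xCC
  0xCC ⊕ 0x92 = 0x5E

5E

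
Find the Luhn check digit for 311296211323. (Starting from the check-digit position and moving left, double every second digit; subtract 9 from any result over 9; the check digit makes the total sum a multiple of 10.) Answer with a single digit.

9

Partial digits right→left: 3 2 3 1 1 2 6 9 2 1 1 3
Double every second digit counting from the check-digit position (so the 1st, 3rd, 5th, ... of the partial from the right).
  doubled (with −9 where >9): 6 6 2 3 4 2 → sum 23
  kept as-is: 2 1 2 9 1 3 → sum 18
Total = 23 + 18 = 41.
Check digit = (10 − (41 mod 10)) mod 10 = 9.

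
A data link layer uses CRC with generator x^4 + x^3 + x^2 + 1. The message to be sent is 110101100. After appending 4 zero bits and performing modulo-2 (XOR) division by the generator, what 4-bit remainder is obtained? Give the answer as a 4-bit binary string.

0001

Append 4 zeros: 1101011000000. Divide by 11101 (XOR where the leading bit is 1):
  pos 0: 11010 XOR 11101 = 00111
  pos 2: 11111 XOR 11101 = 00010
  pos 5: 10000 XOR 11101 = 01101
  pos 6: 11010 XOR 11101 = 00111
  pos 8: 11100 XOR 11101 = 00001
Remainder (last 4 bits) = 0001. This is the CRC / FCS.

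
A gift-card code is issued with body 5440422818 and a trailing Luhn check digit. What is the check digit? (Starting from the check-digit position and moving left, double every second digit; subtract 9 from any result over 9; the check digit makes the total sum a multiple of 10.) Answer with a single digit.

8

Partial digits right→left: 8 1 8 2 2 4 0 4 4 5
Double every second digit counting from the check-digit position (so the 1st, 3rd, 5th, ... of the partial from the right).
  doubled (with −9 where >9): 7 7 4 0 8 → sum 26
  kept as-is: 1 2 4 4 5 → sum 16
Total = 26 + 16 = 42.
Check digit = (10 − (42 mod 10)) mod 10 = 8.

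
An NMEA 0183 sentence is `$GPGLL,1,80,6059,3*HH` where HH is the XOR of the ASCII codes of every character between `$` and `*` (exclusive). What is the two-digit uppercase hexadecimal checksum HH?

XOR the ASCII codes of the payload characters:
  'G' = 0x47 → acc = 0x47
  'P' = 0x50 → acc = 0x17
  'G' = 0x47 → acc = 0x50
  'L' = 0x4C → acc = 0x1C
  'L' = 0x4C → acc = 0x50
  ',' = 0x2C → acc = 0x7C
  '1' = 0x31 → acc = 0x4D
  ',' = 0x2C → acc = 0x61
  '8' = 0x38 → acc = 0x59
  '0' = 0x30 → acc = 0x69
  ',' = 0x2C → acc = 0x45
  '6' = 0x36 → acc = 0x73
  '0' = 0x30 → acc = 0x43
  '5' = 0x35 → acc = 0x76
  '9' = 0x39 → acc = 0x4F
  ',' = 0x2C → acc = 0x63
  '3' = 0x33 → acc = 0x50
Checksum = 0x50.

50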